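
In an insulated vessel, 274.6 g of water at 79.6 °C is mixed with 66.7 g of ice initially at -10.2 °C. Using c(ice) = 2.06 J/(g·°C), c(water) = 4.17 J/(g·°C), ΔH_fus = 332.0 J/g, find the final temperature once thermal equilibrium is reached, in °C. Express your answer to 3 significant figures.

Heat to bring ice to 0 °C and melt it: q₁ = 66.7×2.06×10.2 + 66.7×332.0 = 23546 J
Heat the water can supply cooling to 0 °C: 274.6×4.17×79.6 = 91148.5 J > q₁, so all ice melts.
Energy balance: 274.6×4.17×(79.6 − T) = 23546 + 66.7×4.17×(T − 0)
1145.082(79.6 − T) = 23546 + 278.139 T
91148.5 − 23546 = 1423.221 T
T = 67602.5 / 1423.221 = 47.50 °C

T_f = 47.5 °C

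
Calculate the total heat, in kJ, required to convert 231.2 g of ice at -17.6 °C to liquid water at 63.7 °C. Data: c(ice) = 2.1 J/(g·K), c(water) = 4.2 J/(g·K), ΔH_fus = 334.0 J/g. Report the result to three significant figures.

q = 148 kJ

q1 (heat ice -17.6→0.0 °C): 231.2 × 2.1 × 17.6 = 8545 J
q2 (melt at 0 °C): 231.2 × 334.0 = 77221 J
q3 (heat water 0.0→63.7 °C): 231.2 × 4.2 × 63.7 = 61855 J
Total: 8545 + 77221 + 61855 = 147621 J = 148 kJ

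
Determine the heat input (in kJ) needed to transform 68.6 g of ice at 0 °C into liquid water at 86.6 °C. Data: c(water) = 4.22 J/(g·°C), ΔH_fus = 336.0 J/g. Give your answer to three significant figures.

q1 (melt at 0 °C): 68.6 × 336.0 = 23050 J
q2 (heat water 0.0→86.6 °C): 68.6 × 4.22 × 86.6 = 25070 J
Total: 23050 + 25070 = 48120 J = 48.1 kJ

q = 48.1 kJ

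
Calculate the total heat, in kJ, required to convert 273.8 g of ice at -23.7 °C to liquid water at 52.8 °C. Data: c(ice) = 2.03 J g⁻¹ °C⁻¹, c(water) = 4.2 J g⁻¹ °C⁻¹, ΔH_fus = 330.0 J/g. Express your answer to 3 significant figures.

q = 164 kJ

q1 (heat ice -23.7→0.0 °C): 273.8 × 2.03 × 23.7 = 13173 J
q2 (melt at 0 °C): 273.8 × 330.0 = 90354 J
q3 (heat water 0.0→52.8 °C): 273.8 × 4.2 × 52.8 = 60718 J
Total: 13173 + 90354 + 60718 = 164245 J = 164 kJ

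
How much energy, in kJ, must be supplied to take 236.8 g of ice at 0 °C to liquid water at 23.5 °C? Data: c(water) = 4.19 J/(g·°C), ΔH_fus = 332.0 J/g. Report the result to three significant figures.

q = 102 kJ

q1 (melt at 0 °C): 236.8 × 332.0 = 78618 J
q2 (heat water 0.0→23.5 °C): 236.8 × 4.19 × 23.5 = 23317 J
Total: 78618 + 23317 = 101935 J = 102 kJ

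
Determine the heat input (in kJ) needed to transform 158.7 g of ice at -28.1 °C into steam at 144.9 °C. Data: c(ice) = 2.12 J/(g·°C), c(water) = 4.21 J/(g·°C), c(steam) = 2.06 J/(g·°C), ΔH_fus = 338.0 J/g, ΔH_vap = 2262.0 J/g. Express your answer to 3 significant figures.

q1 (heat ice -28.1→0.0 °C): 158.7 × 2.12 × 28.1 = 9454 J
q2 (melt at 0 °C): 158.7 × 338.0 = 53641 J
q3 (heat water 0.0→100.0 °C): 158.7 × 4.21 × 100.0 = 66813 J
q4 (vaporize at 100 °C): 158.7 × 2262.0 = 358979 J
q5 (heat steam 100.0→144.9 °C): 158.7 × 2.06 × 44.9 = 14679 J
Total: 9454 + 53641 + 66813 + 358979 + 14679 = 503566 J = 504 kJ

q = 504 kJ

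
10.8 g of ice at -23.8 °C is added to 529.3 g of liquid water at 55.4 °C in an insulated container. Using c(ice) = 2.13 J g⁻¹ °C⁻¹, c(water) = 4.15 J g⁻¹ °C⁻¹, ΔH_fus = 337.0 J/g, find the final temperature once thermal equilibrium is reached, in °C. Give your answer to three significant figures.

T_f = 52.4 °C

Heat to bring ice to 0 °C and melt it: q₁ = 10.8×2.13×23.8 + 10.8×337.0 = 4187.1 J
Heat the water can supply cooling to 0 °C: 529.3×4.15×55.4 = 121691 J > q₁, so all ice melts.
Energy balance: 529.3×4.15×(55.4 − T) = 4187.1 + 10.8×4.15×(T − 0)
2196.595(55.4 − T) = 4187.1 + 44.82 T
121691 − 4187.1 = 2241.415 T
T = 117503.9 / 2241.415 = 52.42 °C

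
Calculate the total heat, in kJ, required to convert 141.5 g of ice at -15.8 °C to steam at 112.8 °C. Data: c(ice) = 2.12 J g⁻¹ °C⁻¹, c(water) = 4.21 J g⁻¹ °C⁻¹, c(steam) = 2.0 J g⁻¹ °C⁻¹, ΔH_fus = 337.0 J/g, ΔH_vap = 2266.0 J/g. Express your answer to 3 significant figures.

q = 436 kJ

q1 (heat ice -15.8→0.0 °C): 141.5 × 2.12 × 15.8 = 4740 J
q2 (melt at 0 °C): 141.5 × 337.0 = 47686 J
q3 (heat water 0.0→100.0 °C): 141.5 × 4.21 × 100.0 = 59572 J
q4 (vaporize at 100 °C): 141.5 × 2266.0 = 320639 J
q5 (heat steam 100.0→112.8 °C): 141.5 × 2.0 × 12.8 = 3622 J
Total: 4740 + 47686 + 59572 + 320639 + 3622 = 436259 J = 436 kJ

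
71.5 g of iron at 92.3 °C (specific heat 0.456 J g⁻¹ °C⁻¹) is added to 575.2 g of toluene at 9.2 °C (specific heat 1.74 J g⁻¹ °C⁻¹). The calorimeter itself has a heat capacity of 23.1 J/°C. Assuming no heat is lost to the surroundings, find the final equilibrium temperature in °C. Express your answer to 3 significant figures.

Heat lost by iron = heat gained by toluene + calorimeter.
(71.5)(0.456)(92.3 − T) = [(575.2)(1.74) + 23.1](T − 9.2)
32.604 (92.3 − T) = 1023.948 (T − 9.2)
3009.3 − 32.604 T = 1023.948 T − 9420.3
12429.6 = 1056.552 T
T = 11.76 °C

T_f = 11.8 °C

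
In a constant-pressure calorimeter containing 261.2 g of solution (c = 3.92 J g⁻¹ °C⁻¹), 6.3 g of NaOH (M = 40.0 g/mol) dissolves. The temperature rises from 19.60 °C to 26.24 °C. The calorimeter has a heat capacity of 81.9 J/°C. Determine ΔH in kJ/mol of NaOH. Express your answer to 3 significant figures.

|ΔT| = |26.24 − 19.60| = 6.64 °C
|q_surr| = (261.2 × 3.92 + 81.9) × 6.64 = 1105.804 × 6.64 = 7343 J
n(NaOH) = 6.3 / 40.0 = 0.1575 mol
Temperature rose, so q_rxn = −|q_surr| = -7.343 kJ
ΔH = q_rxn / n = -46.62 kJ/mol

ΔH = -46.6 kJ/mol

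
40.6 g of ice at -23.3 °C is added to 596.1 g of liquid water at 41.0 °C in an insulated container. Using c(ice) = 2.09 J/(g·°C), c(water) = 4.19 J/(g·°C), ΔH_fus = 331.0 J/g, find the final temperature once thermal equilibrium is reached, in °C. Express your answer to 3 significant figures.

T_f = 32.6 °C

Heat to bring ice to 0 °C and melt it: q₁ = 40.6×2.09×23.3 + 40.6×331.0 = 15416 J
Heat the water can supply cooling to 0 °C: 596.1×4.19×41.0 = 102404 J > q₁, so all ice melts.
Energy balance: 596.1×4.19×(41.0 − T) = 15416 + 40.6×4.19×(T − 0)
2497.659(41.0 − T) = 15416 + 170.114 T
102404 − 15416 = 2667.773 T
T = 86988 / 2667.773 = 32.61 °C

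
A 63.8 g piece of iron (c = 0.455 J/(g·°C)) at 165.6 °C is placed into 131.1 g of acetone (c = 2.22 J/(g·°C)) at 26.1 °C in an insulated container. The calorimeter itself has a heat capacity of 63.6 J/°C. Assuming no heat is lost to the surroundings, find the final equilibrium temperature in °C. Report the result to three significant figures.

Heat lost by iron = heat gained by acetone + calorimeter.
(63.8)(0.455)(165.6 − T) = [(131.1)(2.22) + 63.6](T − 26.1)
29.029 (165.6 − T) = 354.642 (T − 26.1)
4807.2 − 29.029 T = 354.642 T − 9256.2
14063.4 = 383.671 T
T = 36.65 °C

T_f = 36.7 °C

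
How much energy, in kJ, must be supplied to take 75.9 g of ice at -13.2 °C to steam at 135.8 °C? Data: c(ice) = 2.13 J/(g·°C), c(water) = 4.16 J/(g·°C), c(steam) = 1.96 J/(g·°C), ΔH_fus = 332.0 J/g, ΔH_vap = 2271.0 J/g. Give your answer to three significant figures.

q1 (heat ice -13.2→0.0 °C): 75.9 × 2.13 × 13.2 = 2134 J
q2 (melt at 0 °C): 75.9 × 332.0 = 25199 J
q3 (heat water 0.0→100.0 °C): 75.9 × 4.16 × 100.0 = 31574 J
q4 (vaporize at 100 °C): 75.9 × 2271.0 = 172369 J
q5 (heat steam 100.0→135.8 °C): 75.9 × 1.96 × 35.8 = 5326 J
Total: 2134 + 25199 + 31574 + 172369 + 5326 = 236602 J = 237 kJ

q = 237 kJ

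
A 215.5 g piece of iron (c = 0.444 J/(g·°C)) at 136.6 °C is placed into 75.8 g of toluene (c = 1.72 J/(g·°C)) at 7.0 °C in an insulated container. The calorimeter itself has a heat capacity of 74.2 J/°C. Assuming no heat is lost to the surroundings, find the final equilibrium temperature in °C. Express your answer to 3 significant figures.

T_f = 48.3 °C

Heat lost by iron = heat gained by toluene + calorimeter.
(215.5)(0.444)(136.6 − T) = [(75.8)(1.72) + 74.2](T − 7.0)
95.682 (136.6 − T) = 204.576 (T − 7.0)
13070 − 95.682 T = 204.576 T − 1432.0
14502.0 = 300.258 T
T = 48.30 °C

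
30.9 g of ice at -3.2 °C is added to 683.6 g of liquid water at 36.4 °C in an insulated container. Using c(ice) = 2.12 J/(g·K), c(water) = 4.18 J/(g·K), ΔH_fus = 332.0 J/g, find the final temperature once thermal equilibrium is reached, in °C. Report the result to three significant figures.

T_f = 31.3 °C

Heat to bring ice to 0 °C and melt it: q₁ = 30.9×2.12×3.2 + 30.9×332.0 = 10468 J
Heat the water can supply cooling to 0 °C: 683.6×4.18×36.4 = 104011 J > q₁, so all ice melts.
Energy balance: 683.6×4.18×(36.4 − T) = 10468 + 30.9×4.18×(T − 0)
2857.448(36.4 − T) = 10468 + 129.162 T
104011 − 10468 = 2986.610 T
T = 93543 / 2986.610 = 31.32 °C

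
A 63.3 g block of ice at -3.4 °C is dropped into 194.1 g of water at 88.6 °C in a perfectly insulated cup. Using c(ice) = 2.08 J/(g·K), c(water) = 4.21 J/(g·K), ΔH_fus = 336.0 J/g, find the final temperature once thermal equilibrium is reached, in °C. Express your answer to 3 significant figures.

T_f = 46.8 °C

Heat to bring ice to 0 °C and melt it: q₁ = 63.3×2.08×3.4 + 63.3×336.0 = 21716 J
Heat the water can supply cooling to 0 °C: 194.1×4.21×88.6 = 72400.5 J > q₁, so all ice melts.
Energy balance: 194.1×4.21×(88.6 − T) = 21716 + 63.3×4.21×(T − 0)
817.161(88.6 − T) = 21716 + 266.493 T
72400.5 − 21716 = 1083.654 T
T = 50684.5 / 1083.654 = 46.77 °C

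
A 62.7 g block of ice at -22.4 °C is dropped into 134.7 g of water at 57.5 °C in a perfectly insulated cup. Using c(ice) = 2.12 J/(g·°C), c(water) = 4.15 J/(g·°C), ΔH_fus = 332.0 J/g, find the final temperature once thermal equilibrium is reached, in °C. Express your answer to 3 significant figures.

T_f = 10.2 °C

Heat to bring ice to 0 °C and melt it: q₁ = 62.7×2.12×22.4 + 62.7×332.0 = 23794 J
Heat the water can supply cooling to 0 °C: 134.7×4.15×57.5 = 32142.8 J > q₁, so all ice melts.
Energy balance: 134.7×4.15×(57.5 − T) = 23794 + 62.7×4.15×(T − 0)
559.005(57.5 − T) = 23794 + 260.205 T
32142.8 − 23794 = 819.210 T
T = 8348.8 / 819.210 = 10.19 °C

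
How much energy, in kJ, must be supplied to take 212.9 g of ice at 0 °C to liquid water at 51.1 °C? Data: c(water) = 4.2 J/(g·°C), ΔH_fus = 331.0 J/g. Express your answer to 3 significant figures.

q = 116 kJ

q1 (melt at 0 °C): 212.9 × 331.0 = 70470 J
q2 (heat water 0.0→51.1 °C): 212.9 × 4.2 × 51.1 = 45693 J
Total: 70470 + 45693 = 116163 J = 116 kJ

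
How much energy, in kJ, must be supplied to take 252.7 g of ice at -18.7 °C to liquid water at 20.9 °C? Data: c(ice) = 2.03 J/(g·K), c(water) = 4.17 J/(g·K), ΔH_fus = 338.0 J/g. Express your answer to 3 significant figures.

q = 117 kJ

q1 (heat ice -18.7→0.0 °C): 252.7 × 2.03 × 18.7 = 9593 J
q2 (melt at 0 °C): 252.7 × 338.0 = 85413 J
q3 (heat water 0.0→20.9 °C): 252.7 × 4.17 × 20.9 = 22024 J
Total: 9593 + 85413 + 22024 = 117030 J = 117 kJ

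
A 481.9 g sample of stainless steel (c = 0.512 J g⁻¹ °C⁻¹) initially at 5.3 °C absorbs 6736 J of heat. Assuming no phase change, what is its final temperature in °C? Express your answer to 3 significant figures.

ΔT = q / (m c) = 6736 / (481.9 × 0.512) = 27.30 °C
T_f = 5.3 + 27.30 = 32.60 °C

T_f = 32.6 °C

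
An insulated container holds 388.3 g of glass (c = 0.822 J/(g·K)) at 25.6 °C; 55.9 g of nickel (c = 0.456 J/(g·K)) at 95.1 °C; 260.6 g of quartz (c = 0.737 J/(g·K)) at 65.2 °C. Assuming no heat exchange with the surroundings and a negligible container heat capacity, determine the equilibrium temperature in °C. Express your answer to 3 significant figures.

T_f = 43.1 °C

Σ mᵢcᵢ(T − Tᵢ) = 0  ⇒  T = Σ mᵢcᵢTᵢ / Σ mᵢcᵢ
Σ mᵢcᵢ = 388.3×0.822 + 55.9×0.456 + 260.6×0.737 = 536.7352
Σ mᵢcᵢTᵢ = 319.1826×25.6 + 25.4904×95.1 + 192.0622×65.2 = 23118
T = 23118 / 536.7352 = 43.07 °C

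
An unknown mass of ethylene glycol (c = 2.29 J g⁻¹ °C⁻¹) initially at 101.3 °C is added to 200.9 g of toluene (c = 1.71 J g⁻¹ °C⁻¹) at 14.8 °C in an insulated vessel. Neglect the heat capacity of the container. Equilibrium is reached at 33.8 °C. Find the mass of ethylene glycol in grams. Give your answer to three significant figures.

q_gained = (200.9 × 1.71) × (33.8 − 14.8) = 6527 J
q_lost = m × 2.29 × (101.3 − 33.8) = 154.575 m
m = 6527 / 154.575 = 42.2 g

m = 42.2 g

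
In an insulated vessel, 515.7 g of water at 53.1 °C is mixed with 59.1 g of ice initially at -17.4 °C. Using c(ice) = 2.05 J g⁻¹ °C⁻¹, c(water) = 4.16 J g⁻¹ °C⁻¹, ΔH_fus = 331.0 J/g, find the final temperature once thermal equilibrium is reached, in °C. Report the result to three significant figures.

T_f = 38.6 °C

Heat to bring ice to 0 °C and melt it: q₁ = 59.1×2.05×17.4 + 59.1×331.0 = 21670 J
Heat the water can supply cooling to 0 °C: 515.7×4.16×53.1 = 113916 J > q₁, so all ice melts.
Energy balance: 515.7×4.16×(53.1 − T) = 21670 + 59.1×4.16×(T − 0)
2145.312(53.1 − T) = 21670 + 245.856 T
113916 − 21670 = 2391.168 T
T = 92246 / 2391.168 = 38.58 °C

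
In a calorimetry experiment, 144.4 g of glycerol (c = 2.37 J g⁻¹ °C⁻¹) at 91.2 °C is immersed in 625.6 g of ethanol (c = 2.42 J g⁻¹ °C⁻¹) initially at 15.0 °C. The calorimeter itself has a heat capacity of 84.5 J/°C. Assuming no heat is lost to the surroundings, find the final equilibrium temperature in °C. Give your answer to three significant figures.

T_f = 28.4 °C

Heat lost by glycerol = heat gained by ethanol + calorimeter.
(144.4)(2.37)(91.2 − T) = [(625.6)(2.42) + 84.5](T − 15.0)
342.228 (91.2 − T) = 1598.452 (T − 15.0)
31211 − 342.228 T = 1598.452 T − 23977
55188 = 1940.680 T
T = 28.44 °C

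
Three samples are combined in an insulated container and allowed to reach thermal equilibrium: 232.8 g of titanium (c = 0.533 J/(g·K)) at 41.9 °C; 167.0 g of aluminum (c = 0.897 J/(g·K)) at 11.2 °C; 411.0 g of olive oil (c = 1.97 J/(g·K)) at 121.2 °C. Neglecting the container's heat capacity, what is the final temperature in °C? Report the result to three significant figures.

Σ mᵢcᵢ(T − Tᵢ) = 0  ⇒  T = Σ mᵢcᵢTᵢ / Σ mᵢcᵢ
Σ mᵢcᵢ = 232.8×0.533 + 167.0×0.897 + 411.0×1.97 = 1083.5514
Σ mᵢcᵢTᵢ = 124.0824×41.9 + 149.799×11.2 + 809.67×121.2 = 105010
T = 105010 / 1083.5514 = 96.91 °C

T_f = 96.9 °C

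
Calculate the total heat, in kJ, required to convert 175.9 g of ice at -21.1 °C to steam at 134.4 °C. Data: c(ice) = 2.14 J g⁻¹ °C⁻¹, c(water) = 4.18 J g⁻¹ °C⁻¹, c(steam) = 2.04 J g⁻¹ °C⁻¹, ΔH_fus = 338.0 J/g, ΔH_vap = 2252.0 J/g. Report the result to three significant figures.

q1 (heat ice -21.1→0.0 °C): 175.9 × 2.14 × 21.1 = 7943 J
q2 (melt at 0 °C): 175.9 × 338.0 = 59454 J
q3 (heat water 0.0→100.0 °C): 175.9 × 4.18 × 100.0 = 73526 J
q4 (vaporize at 100 °C): 175.9 × 2252.0 = 396127 J
q5 (heat steam 100.0→134.4 °C): 175.9 × 2.04 × 34.4 = 12344 J
Total: 7943 + 59454 + 73526 + 396127 + 12344 = 549394 J = 549 kJ

q = 549 kJ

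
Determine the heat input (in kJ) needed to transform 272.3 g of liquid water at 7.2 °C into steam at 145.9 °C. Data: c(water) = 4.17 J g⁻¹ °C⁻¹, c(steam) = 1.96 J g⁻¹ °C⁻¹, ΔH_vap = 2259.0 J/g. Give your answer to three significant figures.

q1 (heat water 7.2→100.0 °C): 272.3 × 4.17 × 92.8 = 105374 J
q2 (vaporize at 100 °C): 272.3 × 2259.0 = 615126 J
q3 (heat steam 100.0→145.9 °C): 272.3 × 1.96 × 45.9 = 24497 J
Total: 105374 + 615126 + 24497 = 744997 J = 745 kJ

q = 745 kJ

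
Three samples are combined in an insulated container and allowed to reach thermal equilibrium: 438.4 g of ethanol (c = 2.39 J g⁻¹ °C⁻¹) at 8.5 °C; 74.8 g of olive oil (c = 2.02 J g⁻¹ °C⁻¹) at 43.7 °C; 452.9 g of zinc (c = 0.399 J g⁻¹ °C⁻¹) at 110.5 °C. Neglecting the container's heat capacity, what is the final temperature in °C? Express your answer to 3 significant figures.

T_f = 25.7 °C

Σ mᵢcᵢ(T − Tᵢ) = 0  ⇒  T = Σ mᵢcᵢTᵢ / Σ mᵢcᵢ
Σ mᵢcᵢ = 438.4×2.39 + 74.8×2.02 + 452.9×0.399 = 1379.5791
Σ mᵢcᵢTᵢ = 1047.776×8.5 + 151.096×43.7 + 180.7071×110.5 = 35477
T = 35477 / 1379.5791 = 25.72 °C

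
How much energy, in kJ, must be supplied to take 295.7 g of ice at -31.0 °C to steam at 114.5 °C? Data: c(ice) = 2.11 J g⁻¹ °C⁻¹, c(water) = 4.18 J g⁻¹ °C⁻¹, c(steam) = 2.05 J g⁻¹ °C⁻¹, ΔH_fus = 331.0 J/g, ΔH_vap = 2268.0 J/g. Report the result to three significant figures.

q1 (heat ice -31.0→0.0 °C): 295.7 × 2.11 × 31.0 = 19342 J
q2 (melt at 0 °C): 295.7 × 331.0 = 97877 J
q3 (heat water 0.0→100.0 °C): 295.7 × 4.18 × 100.0 = 123603 J
q4 (vaporize at 100 °C): 295.7 × 2268.0 = 670648 J
q5 (heat steam 100.0→114.5 °C): 295.7 × 2.05 × 14.5 = 8790 J
Total: 19342 + 97877 + 123603 + 670648 + 8790 = 920260 J = 920 kJ

q = 920 kJ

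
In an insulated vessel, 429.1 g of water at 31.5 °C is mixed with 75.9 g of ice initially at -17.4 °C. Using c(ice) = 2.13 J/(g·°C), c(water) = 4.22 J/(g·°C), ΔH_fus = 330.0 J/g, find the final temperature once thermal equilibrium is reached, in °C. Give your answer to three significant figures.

Heat to bring ice to 0 °C and melt it: q₁ = 75.9×2.13×17.4 + 75.9×330.0 = 27860 J
Heat the water can supply cooling to 0 °C: 429.1×4.22×31.5 = 57040.3 J > q₁, so all ice melts.
Energy balance: 429.1×4.22×(31.5 − T) = 27860 + 75.9×4.22×(T − 0)
1810.802(31.5 − T) = 27860 + 320.298 T
57040.3 − 27860 = 2131.100 T
T = 29180.3 / 2131.100 = 13.69 °C

T_f = 13.7 °C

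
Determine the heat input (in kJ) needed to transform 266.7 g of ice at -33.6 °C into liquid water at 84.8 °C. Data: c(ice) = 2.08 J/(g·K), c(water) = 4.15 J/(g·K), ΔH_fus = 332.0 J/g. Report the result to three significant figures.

q = 201 kJ

q1 (heat ice -33.6→0.0 °C): 266.7 × 2.08 × 33.6 = 18639 J
q2 (melt at 0 °C): 266.7 × 332.0 = 88544 J
q3 (heat water 0.0→84.8 °C): 266.7 × 4.15 × 84.8 = 93857 J
Total: 18639 + 88544 + 93857 = 201040 J = 201 kJ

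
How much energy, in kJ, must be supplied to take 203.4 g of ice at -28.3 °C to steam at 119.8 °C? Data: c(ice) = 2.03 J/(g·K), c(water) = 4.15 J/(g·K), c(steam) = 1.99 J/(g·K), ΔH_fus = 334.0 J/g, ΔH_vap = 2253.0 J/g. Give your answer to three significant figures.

q1 (heat ice -28.3→0.0 °C): 203.4 × 2.03 × 28.3 = 11685 J
q2 (melt at 0 °C): 203.4 × 334.0 = 67936 J
q3 (heat water 0.0→100.0 °C): 203.4 × 4.15 × 100.0 = 84411 J
q4 (vaporize at 100 °C): 203.4 × 2253.0 = 458260 J
q5 (heat steam 100.0→119.8 °C): 203.4 × 1.99 × 19.8 = 8014 J
Total: 11685 + 67936 + 84411 + 458260 + 8014 = 630306 J = 630 kJ

q = 630 kJ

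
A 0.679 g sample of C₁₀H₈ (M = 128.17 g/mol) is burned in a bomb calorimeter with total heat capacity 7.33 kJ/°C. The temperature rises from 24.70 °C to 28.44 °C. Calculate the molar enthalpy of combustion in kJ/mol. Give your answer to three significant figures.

ΔH = -5170 kJ/mol

ΔT = 28.44 − 24.70 = 3.74 °C
q_cal = C_cal × ΔT = 7.33 × 3.74 = 27.4142 kJ
n = 0.679 / 128.17 = 0.005298 mol
q_rxn = −q_cal = -27.4142 kJ
ΔH = -27.4142 / 0.005298 = -5174 kJ/mol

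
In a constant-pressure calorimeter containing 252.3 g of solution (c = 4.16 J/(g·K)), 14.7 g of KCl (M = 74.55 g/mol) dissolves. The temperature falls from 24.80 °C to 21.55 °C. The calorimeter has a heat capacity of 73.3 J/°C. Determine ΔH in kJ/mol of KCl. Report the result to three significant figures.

|ΔT| = |21.55 − 24.80| = 3.25 °C
|q_surr| = (252.3 × 4.16 + 73.3) × 3.25 = 1122.868 × 3.25 = 3649 J
n(KCl) = 14.7 / 74.55 = 0.1972 mol
Temperature fell, so q_rxn = +|q_surr| = 3.649 kJ
ΔH = q_rxn / n = 18.50 kJ/mol

ΔH = 18.5 kJ/mol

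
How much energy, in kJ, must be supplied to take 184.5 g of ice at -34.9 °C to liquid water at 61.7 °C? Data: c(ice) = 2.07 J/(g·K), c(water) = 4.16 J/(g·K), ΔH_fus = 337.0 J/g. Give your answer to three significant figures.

q1 (heat ice -34.9→0.0 °C): 184.5 × 2.07 × 34.9 = 13329 J
q2 (melt at 0 °C): 184.5 × 337.0 = 62177 J
q3 (heat water 0.0→61.7 °C): 184.5 × 4.16 × 61.7 = 47356 J
Total: 13329 + 62177 + 47356 = 122862 J = 123 kJ

q = 123 kJ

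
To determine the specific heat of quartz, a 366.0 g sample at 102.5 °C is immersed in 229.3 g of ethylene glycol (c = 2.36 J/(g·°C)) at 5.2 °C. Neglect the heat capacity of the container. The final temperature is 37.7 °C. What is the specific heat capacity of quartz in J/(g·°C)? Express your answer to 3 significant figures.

c = 0.742 J/(g·°C)

q_gained = (229.3 × 2.36) × (37.7 − 5.2) = 17590 J
q_lost = 366.0 × c × (102.5 − 37.7) = 23716.8 c
Set equal: c = 17590 / 23716.8 = 0.742 J/(g·°C)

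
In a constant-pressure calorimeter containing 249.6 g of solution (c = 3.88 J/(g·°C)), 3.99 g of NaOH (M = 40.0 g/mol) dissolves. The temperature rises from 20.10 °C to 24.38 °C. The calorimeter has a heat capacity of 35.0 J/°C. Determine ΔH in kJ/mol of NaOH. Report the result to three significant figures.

|ΔT| = |24.38 − 20.10| = 4.28 °C
|q_surr| = (249.6 × 3.88 + 35.0) × 4.28 = 1003.448 × 4.28 = 4295 J
n(NaOH) = 3.99 / 40.0 = 0.09975 mol
Temperature rose, so q_rxn = −|q_surr| = -4.295 kJ
ΔH = q_rxn / n = -43.06 kJ/mol

ΔH = -43.1 kJ/mol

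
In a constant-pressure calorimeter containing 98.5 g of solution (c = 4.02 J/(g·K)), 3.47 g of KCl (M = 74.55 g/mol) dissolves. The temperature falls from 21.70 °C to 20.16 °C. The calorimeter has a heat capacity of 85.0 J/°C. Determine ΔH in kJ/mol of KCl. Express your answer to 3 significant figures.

ΔH = 15.9 kJ/mol

|ΔT| = |20.16 − 21.70| = 1.54 °C
|q_surr| = (98.5 × 4.02 + 85.0) × 1.54 = 480.97 × 1.54 = 740.7 J
n(KCl) = 3.47 / 74.55 = 0.04655 mol
Temperature fell, so q_rxn = +|q_surr| = 0.7407 kJ
ΔH = q_rxn / n = 15.91 kJ/mol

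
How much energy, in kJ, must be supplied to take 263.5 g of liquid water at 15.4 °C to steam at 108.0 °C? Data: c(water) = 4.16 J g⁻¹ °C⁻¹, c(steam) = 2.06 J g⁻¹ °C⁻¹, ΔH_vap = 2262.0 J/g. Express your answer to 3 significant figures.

q1 (heat water 15.4→100.0 °C): 263.5 × 4.16 × 84.6 = 92735 J
q2 (vaporize at 100 °C): 263.5 × 2262.0 = 596037 J
q3 (heat steam 100.0→108.0 °C): 263.5 × 2.06 × 8.0 = 4342 J
Total: 92735 + 596037 + 4342 = 693114 J = 693 kJ

q = 693 kJ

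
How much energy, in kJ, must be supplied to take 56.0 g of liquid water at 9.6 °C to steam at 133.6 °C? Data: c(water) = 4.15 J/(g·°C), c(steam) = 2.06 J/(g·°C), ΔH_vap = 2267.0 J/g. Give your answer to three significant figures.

q = 152 kJ

q1 (heat water 9.6→100.0 °C): 56.0 × 4.15 × 90.4 = 21009 J
q2 (vaporize at 100 °C): 56.0 × 2267.0 = 126952 J
q3 (heat steam 100.0→133.6 °C): 56.0 × 2.06 × 33.6 = 3876 J
Total: 21009 + 126952 + 3876 = 151837 J = 152 kJ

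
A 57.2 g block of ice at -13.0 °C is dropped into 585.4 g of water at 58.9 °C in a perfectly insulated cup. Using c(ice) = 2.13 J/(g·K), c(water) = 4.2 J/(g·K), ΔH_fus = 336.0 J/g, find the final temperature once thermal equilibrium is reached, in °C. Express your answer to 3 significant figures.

Heat to bring ice to 0 °C and melt it: q₁ = 57.2×2.13×13.0 + 57.2×336.0 = 20803 J
Heat the water can supply cooling to 0 °C: 585.4×4.2×58.9 = 144816 J > q₁, so all ice melts.
Energy balance: 585.4×4.2×(58.9 − T) = 20803 + 57.2×4.2×(T − 0)
2458.68(58.9 − T) = 20803 + 240.24 T
144816 − 20803 = 2698.92 T
T = 124013 / 2698.92 = 45.949 °C

T_f = 45.9 °C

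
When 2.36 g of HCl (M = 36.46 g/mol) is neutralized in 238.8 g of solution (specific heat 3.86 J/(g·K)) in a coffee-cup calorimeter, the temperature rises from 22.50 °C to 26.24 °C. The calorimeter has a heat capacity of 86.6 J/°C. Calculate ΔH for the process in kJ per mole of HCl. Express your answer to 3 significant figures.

ΔH = -58.3 kJ/mol

|ΔT| = |26.24 − 22.50| = 3.74 °C
|q_surr| = (238.8 × 3.86 + 86.6) × 3.74 = 1008.368 × 3.74 = 3771 J
n(HCl) = 2.36 / 36.46 = 0.06473 mol
Temperature rose, so q_rxn = −|q_surr| = -3.771 kJ
ΔH = q_rxn / n = -58.26 kJ/mol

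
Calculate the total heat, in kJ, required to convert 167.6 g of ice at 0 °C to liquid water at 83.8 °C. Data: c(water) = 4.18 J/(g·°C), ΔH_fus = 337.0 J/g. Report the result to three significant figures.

q = 115 kJ

q1 (melt at 0 °C): 167.6 × 337.0 = 56481 J
q2 (heat water 0.0→83.8 °C): 167.6 × 4.18 × 83.8 = 58708 J
Total: 56481 + 58708 = 115189 J = 115 kJ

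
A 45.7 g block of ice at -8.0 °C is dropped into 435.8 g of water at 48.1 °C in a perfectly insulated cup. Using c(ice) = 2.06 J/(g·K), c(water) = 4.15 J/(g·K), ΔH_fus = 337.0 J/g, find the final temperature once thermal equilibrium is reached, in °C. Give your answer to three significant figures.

Heat to bring ice to 0 °C and melt it: q₁ = 45.7×2.06×8.0 + 45.7×337.0 = 16154 J
Heat the water can supply cooling to 0 °C: 435.8×4.15×48.1 = 86992.2 J > q₁, so all ice melts.
Energy balance: 435.8×4.15×(48.1 − T) = 16154 + 45.7×4.15×(T − 0)
1808.57(48.1 − T) = 16154 + 189.655 T
86992.2 − 16154 = 1998.225 T
T = 70838.2 / 1998.225 = 35.45 °C

T_f = 35.5 °C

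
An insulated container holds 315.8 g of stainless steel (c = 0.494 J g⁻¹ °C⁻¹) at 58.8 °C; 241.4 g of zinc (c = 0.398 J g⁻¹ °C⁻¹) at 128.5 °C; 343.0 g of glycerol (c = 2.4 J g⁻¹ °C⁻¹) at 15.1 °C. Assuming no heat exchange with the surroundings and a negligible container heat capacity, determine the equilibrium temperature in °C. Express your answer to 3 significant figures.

T_f = 31.6 °C

Σ mᵢcᵢ(T − Tᵢ) = 0  ⇒  T = Σ mᵢcᵢTᵢ / Σ mᵢcᵢ
Σ mᵢcᵢ = 315.8×0.494 + 241.4×0.398 + 343.0×2.4 = 1075.2824
Σ mᵢcᵢTᵢ = 156.0052×58.8 + 96.0772×128.5 + 823.2×15.1 = 33949
T = 33949 / 1075.2824 = 31.57 °C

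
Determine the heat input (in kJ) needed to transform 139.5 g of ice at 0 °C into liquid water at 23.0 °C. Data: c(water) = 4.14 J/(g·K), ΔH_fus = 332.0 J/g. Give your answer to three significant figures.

q = 59.6 kJ

q1 (melt at 0 °C): 139.5 × 332.0 = 46314 J
q2 (heat water 0.0→23.0 °C): 139.5 × 4.14 × 23.0 = 13283 J
Total: 46314 + 13283 = 59597 J = 59.6 kJ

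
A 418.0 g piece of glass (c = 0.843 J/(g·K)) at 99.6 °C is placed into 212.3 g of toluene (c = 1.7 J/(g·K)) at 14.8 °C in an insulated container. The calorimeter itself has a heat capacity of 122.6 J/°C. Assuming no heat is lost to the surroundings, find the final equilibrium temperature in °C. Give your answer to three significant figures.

Heat lost by glass = heat gained by toluene + calorimeter.
(418.0)(0.843)(99.6 − T) = [(212.3)(1.7) + 122.6](T − 14.8)
352.374 (99.6 − T) = 483.51 (T − 14.8)
35096 − 352.374 T = 483.51 T − 7155.9
42251.9 = 835.884 T
T = 50.548 °C

T_f = 50.5 °C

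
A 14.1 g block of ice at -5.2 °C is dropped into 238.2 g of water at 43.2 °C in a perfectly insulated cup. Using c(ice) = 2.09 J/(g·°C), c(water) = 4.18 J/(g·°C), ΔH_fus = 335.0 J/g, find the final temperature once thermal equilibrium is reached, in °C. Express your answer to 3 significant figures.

T_f = 36.2 °C

Heat to bring ice to 0 °C and melt it: q₁ = 14.1×2.09×5.2 + 14.1×335.0 = 4876.7 J
Heat the water can supply cooling to 0 °C: 238.2×4.18×43.2 = 43013.2 J > q₁, so all ice melts.
Energy balance: 238.2×4.18×(43.2 − T) = 4876.7 + 14.1×4.18×(T − 0)
995.676(43.2 − T) = 4876.7 + 58.938 T
43013.2 − 4876.7 = 1054.614 T
T = 38136.5 / 1054.614 = 36.16 °C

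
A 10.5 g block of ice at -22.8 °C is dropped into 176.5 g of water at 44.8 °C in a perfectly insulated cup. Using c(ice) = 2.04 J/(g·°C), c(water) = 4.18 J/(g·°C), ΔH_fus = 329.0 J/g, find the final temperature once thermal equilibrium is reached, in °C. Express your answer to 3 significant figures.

T_f = 37.2 °C

Heat to bring ice to 0 °C and melt it: q₁ = 10.5×2.04×22.8 + 10.5×329.0 = 3942.9 J
Heat the water can supply cooling to 0 °C: 176.5×4.18×44.8 = 33052.1 J > q₁, so all ice melts.
Energy balance: 176.5×4.18×(44.8 − T) = 3942.9 + 10.5×4.18×(T − 0)
737.77(44.8 − T) = 3942.9 + 43.89 T
33052.1 − 3942.9 = 781.66 T
T = 29109.2 / 781.66 = 37.24 °C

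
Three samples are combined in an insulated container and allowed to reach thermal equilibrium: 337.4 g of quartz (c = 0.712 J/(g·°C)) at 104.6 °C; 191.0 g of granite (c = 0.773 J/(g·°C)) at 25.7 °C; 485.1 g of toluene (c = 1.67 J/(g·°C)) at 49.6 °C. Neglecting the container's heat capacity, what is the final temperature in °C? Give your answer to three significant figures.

T_f = 57.7 °C

Σ mᵢcᵢ(T − Tᵢ) = 0  ⇒  T = Σ mᵢcᵢTᵢ / Σ mᵢcᵢ
Σ mᵢcᵢ = 337.4×0.712 + 191.0×0.773 + 485.1×1.67 = 1197.9888
Σ mᵢcᵢTᵢ = 240.2288×104.6 + 147.643×25.7 + 810.117×49.6 = 69104
T = 69104 / 1197.9888 = 57.68 °C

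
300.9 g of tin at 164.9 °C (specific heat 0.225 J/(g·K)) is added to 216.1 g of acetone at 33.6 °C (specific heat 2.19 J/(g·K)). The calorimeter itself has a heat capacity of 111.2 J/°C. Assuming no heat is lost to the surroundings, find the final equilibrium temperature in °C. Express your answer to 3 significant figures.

T_f = 47.2 °C

Heat lost by tin = heat gained by acetone + calorimeter.
(300.9)(0.225)(164.9 − T) = [(216.1)(2.19) + 111.2](T − 33.6)
67.7025 (164.9 − T) = 584.459 (T − 33.6)
11164 − 67.7025 T = 584.459 T − 19638
30802 = 652.1615 T
T = 47.23 °C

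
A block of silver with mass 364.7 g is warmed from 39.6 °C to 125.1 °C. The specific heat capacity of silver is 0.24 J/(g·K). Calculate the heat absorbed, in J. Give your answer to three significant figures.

q = m c ΔT = 364.7 × 0.24 × (125.1 − 39.6)
q = 364.7 × 0.24 × 85.5 = 7484 J

q = 7480 J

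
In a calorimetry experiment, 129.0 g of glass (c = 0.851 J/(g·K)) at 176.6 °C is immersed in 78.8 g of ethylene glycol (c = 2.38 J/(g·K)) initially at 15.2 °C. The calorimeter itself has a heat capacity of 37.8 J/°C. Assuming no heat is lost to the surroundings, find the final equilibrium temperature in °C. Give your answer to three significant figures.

Heat lost by glass = heat gained by ethylene glycol + calorimeter.
(129.0)(0.851)(176.6 − T) = [(78.8)(2.38) + 37.8](T − 15.2)
109.779 (176.6 − T) = 225.344 (T − 15.2)
19387 − 109.779 T = 225.344 T − 3425.2
22812.2 = 335.123 T
T = 68.07 °C

T_f = 68.1 °C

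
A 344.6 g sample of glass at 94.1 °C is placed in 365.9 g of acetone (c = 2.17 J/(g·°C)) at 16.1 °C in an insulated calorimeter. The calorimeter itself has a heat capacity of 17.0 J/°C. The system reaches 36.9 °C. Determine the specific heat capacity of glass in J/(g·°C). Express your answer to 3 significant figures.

q_gained = (365.9 × 2.17 + 17.0) × (36.9 − 16.1) = 16870 J
q_lost = 344.6 × c × (94.1 − 36.9) = 19711.12 c
Set equal: c = 16870 / 19711.12 = 0.856 J/(g·°C)

c = 0.856 J/(g·°C)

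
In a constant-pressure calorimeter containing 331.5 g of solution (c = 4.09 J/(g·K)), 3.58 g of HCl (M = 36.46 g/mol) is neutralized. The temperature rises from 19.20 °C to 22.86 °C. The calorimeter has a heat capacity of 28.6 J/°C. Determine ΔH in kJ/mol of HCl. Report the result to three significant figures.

ΔH = -51.6 kJ/mol

|ΔT| = |22.86 − 19.20| = 3.66 °C
|q_surr| = (331.5 × 4.09 + 28.6) × 3.66 = 1384.435 × 3.66 = 5067 J
n(HCl) = 3.58 / 36.46 = 0.09819 mol
Temperature rose, so q_rxn = −|q_surr| = -5.067 kJ
ΔH = q_rxn / n = -51.60 kJ/mol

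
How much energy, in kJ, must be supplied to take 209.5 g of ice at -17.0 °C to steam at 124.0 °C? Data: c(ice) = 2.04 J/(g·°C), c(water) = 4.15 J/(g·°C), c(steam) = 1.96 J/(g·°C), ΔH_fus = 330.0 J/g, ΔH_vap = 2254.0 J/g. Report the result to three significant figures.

q = 645 kJ

q1 (heat ice -17.0→0.0 °C): 209.5 × 2.04 × 17.0 = 7265 J
q2 (melt at 0 °C): 209.5 × 330.0 = 69135 J
q3 (heat water 0.0→100.0 °C): 209.5 × 4.15 × 100.0 = 86943 J
q4 (vaporize at 100 °C): 209.5 × 2254.0 = 472213 J
q5 (heat steam 100.0→124.0 °C): 209.5 × 1.96 × 24.0 = 9855 J
Total: 7265 + 69135 + 86943 + 472213 + 9855 = 645411 J = 645 kJ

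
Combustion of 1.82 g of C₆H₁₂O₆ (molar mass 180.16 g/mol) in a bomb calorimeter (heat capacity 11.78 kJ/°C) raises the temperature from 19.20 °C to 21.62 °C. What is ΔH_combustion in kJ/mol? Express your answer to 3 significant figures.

ΔH = -2820 kJ/mol

ΔT = 21.62 − 19.20 = 2.42 °C
q_cal = C_cal × ΔT = 11.78 × 2.42 = 28.5076 kJ
n = 1.82 / 180.16 = 0.01010 mol
q_rxn = −q_cal = -28.5076 kJ
ΔH = -28.5076 / 0.01010 = -2823 kJ/mol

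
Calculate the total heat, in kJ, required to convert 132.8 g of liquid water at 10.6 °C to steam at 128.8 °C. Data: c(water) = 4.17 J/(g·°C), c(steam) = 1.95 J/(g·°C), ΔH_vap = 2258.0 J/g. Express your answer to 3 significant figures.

q1 (heat water 10.6→100.0 °C): 132.8 × 4.17 × 89.4 = 49508 J
q2 (vaporize at 100 °C): 132.8 × 2258.0 = 299862 J
q3 (heat steam 100.0→128.8 °C): 132.8 × 1.95 × 28.8 = 7458 J
Total: 49508 + 299862 + 7458 = 356828 J = 357 kJ

q = 357 kJ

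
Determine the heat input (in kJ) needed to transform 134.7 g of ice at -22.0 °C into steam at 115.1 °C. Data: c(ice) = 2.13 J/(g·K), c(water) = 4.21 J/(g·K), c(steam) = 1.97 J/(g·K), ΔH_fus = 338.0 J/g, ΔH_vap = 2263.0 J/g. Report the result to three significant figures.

q1 (heat ice -22.0→0.0 °C): 134.7 × 2.13 × 22.0 = 6312 J
q2 (melt at 0 °C): 134.7 × 338.0 = 45529 J
q3 (heat water 0.0→100.0 °C): 134.7 × 4.21 × 100.0 = 56709 J
q4 (vaporize at 100 °C): 134.7 × 2263.0 = 304826 J
q5 (heat steam 100.0→115.1 °C): 134.7 × 1.97 × 15.1 = 4007 J
Total: 6312 + 45529 + 56709 + 304826 + 4007 = 417383 J = 417 kJ

q = 417 kJ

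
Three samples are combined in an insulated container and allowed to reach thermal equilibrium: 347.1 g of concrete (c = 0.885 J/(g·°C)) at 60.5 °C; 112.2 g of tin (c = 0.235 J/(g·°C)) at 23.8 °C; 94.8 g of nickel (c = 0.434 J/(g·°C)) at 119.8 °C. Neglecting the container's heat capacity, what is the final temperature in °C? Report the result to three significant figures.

T_f = 64.4 °C

Σ mᵢcᵢ(T − Tᵢ) = 0  ⇒  T = Σ mᵢcᵢTᵢ / Σ mᵢcᵢ
Σ mᵢcᵢ = 347.1×0.885 + 112.2×0.235 + 94.8×0.434 = 374.6937
Σ mᵢcᵢTᵢ = 307.1835×60.5 + 26.367×23.8 + 41.1432×119.8 = 24141
T = 24141 / 374.6937 = 64.43 °C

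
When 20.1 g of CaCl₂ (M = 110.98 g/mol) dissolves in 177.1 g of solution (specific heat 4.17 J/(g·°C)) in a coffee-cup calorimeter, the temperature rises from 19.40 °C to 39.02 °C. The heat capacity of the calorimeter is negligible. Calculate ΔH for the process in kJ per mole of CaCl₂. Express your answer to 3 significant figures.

ΔH = -80.0 kJ/mol

|ΔT| = |39.02 − 19.40| = 19.62 °C
|q_surr| = (177.1 × 4.17) × 19.62 = 738.507 × 19.62 = 14490 J
n(CaCl₂) = 20.1 / 110.98 = 0.1811 mol
Temperature rose, so q_rxn = −|q_surr| = -14.49 kJ
ΔH = q_rxn / n = -80.01 kJ/mol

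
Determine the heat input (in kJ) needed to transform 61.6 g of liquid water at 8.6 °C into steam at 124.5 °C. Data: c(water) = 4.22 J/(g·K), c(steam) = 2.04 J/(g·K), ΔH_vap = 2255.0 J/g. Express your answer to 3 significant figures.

q1 (heat water 8.6→100.0 °C): 61.6 × 4.22 × 91.4 = 23760 J
q2 (vaporize at 100 °C): 61.6 × 2255.0 = 138908 J
q3 (heat steam 100.0→124.5 °C): 61.6 × 2.04 × 24.5 = 3079 J
Total: 23760 + 138908 + 3079 = 165747 J = 166 kJ

q = 166 kJ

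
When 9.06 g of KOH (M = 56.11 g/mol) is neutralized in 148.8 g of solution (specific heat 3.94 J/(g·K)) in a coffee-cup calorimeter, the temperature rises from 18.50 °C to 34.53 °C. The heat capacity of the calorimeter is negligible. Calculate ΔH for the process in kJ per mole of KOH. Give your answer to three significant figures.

ΔH = -58.2 kJ/mol

|ΔT| = |34.53 − 18.50| = 16.03 °C
|q_surr| = (148.8 × 3.94) × 16.03 = 586.272 × 16.03 = 9398 J
n(KOH) = 9.06 / 56.11 = 0.1615 mol
Temperature rose, so q_rxn = −|q_surr| = -9.398 kJ
ΔH = q_rxn / n = -58.19 kJ/mol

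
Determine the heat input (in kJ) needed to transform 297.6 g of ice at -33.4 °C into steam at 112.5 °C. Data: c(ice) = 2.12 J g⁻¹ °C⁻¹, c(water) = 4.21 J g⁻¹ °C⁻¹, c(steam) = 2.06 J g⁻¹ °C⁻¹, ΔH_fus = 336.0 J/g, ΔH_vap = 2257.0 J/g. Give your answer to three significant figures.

q = 926 kJ

q1 (heat ice -33.4→0.0 °C): 297.6 × 2.12 × 33.4 = 21072 J
q2 (melt at 0 °C): 297.6 × 336.0 = 99994 J
q3 (heat water 0.0→100.0 °C): 297.6 × 4.21 × 100.0 = 125290 J
q4 (vaporize at 100 °C): 297.6 × 2257.0 = 671683 J
q5 (heat steam 100.0→112.5 °C): 297.6 × 2.06 × 12.5 = 7663 J
Total: 21072 + 99994 + 125290 + 671683 + 7663 = 925702 J = 926 kJ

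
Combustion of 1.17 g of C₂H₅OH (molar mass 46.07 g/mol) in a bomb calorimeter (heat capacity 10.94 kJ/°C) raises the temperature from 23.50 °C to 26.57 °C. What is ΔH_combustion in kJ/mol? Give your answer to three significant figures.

ΔT = 26.57 − 23.50 = 3.07 °C
q_cal = C_cal × ΔT = 10.94 × 3.07 = 33.5858 kJ
n = 1.17 / 46.07 = 0.02540 mol
q_rxn = −q_cal = -33.5858 kJ
ΔH = -33.5858 / 0.02540 = -1322 kJ/mol

ΔH = -1320 kJ/mol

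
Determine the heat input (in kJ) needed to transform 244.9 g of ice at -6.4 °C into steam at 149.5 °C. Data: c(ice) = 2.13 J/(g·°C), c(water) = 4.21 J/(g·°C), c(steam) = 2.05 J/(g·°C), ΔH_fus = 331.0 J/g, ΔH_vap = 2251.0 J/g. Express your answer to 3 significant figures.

q = 764 kJ

q1 (heat ice -6.4→0.0 °C): 244.9 × 2.13 × 6.4 = 3338 J
q2 (melt at 0 °C): 244.9 × 331.0 = 81062 J
q3 (heat water 0.0→100.0 °C): 244.9 × 4.21 × 100.0 = 103103 J
q4 (vaporize at 100 °C): 244.9 × 2251.0 = 551270 J
q5 (heat steam 100.0→149.5 °C): 244.9 × 2.05 × 49.5 = 24851 J
Total: 3338 + 81062 + 103103 + 551270 + 24851 = 763624 J = 764 kJ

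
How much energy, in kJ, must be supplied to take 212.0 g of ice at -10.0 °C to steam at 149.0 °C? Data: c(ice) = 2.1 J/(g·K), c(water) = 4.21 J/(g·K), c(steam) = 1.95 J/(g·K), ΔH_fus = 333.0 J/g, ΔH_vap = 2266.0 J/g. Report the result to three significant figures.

q1 (heat ice -10.0→0.0 °C): 212.0 × 2.1 × 10.0 = 4452 J
q2 (melt at 0 °C): 212.0 × 333.0 = 70596 J
q3 (heat water 0.0→100.0 °C): 212.0 × 4.21 × 100.0 = 89252 J
q4 (vaporize at 100 °C): 212.0 × 2266.0 = 480392 J
q5 (heat steam 100.0→149.0 °C): 212.0 × 1.95 × 49.0 = 20257 J
Total: 4452 + 70596 + 89252 + 480392 + 20257 = 664949 J = 665 kJ

q = 665 kJ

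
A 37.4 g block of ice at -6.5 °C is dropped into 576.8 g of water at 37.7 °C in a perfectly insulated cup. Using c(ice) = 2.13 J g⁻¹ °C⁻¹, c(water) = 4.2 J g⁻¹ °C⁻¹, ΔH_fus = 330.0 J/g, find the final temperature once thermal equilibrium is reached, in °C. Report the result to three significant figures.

Heat to bring ice to 0 °C and melt it: q₁ = 37.4×2.13×6.5 + 37.4×330.0 = 12860 J
Heat the water can supply cooling to 0 °C: 576.8×4.2×37.7 = 91330.5 J > q₁, so all ice melts.
Energy balance: 576.8×4.2×(37.7 − T) = 12860 + 37.4×4.2×(T − 0)
2422.56(37.7 − T) = 12860 + 157.08 T
91330.5 − 12860 = 2579.64 T
T = 78470.5 / 2579.64 = 30.42 °C

T_f = 30.4 °C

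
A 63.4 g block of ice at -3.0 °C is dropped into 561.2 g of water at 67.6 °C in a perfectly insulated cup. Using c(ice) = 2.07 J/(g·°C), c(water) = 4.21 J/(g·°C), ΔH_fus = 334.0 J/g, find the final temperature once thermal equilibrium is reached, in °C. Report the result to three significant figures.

T_f = 52.5 °C

Heat to bring ice to 0 °C and melt it: q₁ = 63.4×2.07×3.0 + 63.4×334.0 = 21569 J
Heat the water can supply cooling to 0 °C: 561.2×4.21×67.6 = 159715 J > q₁, so all ice melts.
Energy balance: 561.2×4.21×(67.6 − T) = 21569 + 63.4×4.21×(T − 0)
2362.652(67.6 − T) = 21569 + 266.914 T
159715 − 21569 = 2629.566 T
T = 138146 / 2629.566 = 52.54 °C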